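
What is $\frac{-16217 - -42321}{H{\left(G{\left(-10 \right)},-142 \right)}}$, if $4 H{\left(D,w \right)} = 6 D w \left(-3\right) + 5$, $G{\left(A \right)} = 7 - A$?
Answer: $\frac{104416}{43457} \approx 2.4027$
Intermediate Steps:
$H{\left(D,w \right)} = \frac{5}{4} - \frac{9 D w}{2}$ ($H{\left(D,w \right)} = \frac{6 D w \left(-3\right) + 5}{4} = \frac{6 \left(- 3 D w\right) + 5}{4} = \frac{- 18 D w + 5}{4} = \frac{5 - 18 D w}{4} = \frac{5}{4} - \frac{9 D w}{2}$)
$\frac{-16217 - -42321}{H{\left(G{\left(-10 \right)},-142 \right)}} = \frac{-16217 - -42321}{\frac{5}{4} - \frac{9}{2} \left(7 - -10\right) \left(-142\right)} = \frac{-16217 + 42321}{\frac{5}{4} - \frac{9}{2} \left(7 + 10\right) \left(-142\right)} = \frac{26104}{\frac{5}{4} - \frac{153}{2} \left(-142\right)} = \frac{26104}{\frac{5}{4} + 10863} = \frac{26104}{\frac{43457}{4}} = 26104 \cdot \frac{4}{43457} = \frac{104416}{43457}$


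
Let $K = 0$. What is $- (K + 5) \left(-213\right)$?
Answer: $1065$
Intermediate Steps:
$- (K + 5) \left(-213\right) = - (0 + 5) \left(-213\right) = \left(-1\right) 5 \left(-213\right) = \left(-5\right) \left(-213\right) = 1065$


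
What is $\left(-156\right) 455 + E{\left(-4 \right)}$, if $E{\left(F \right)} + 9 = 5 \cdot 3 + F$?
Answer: $-70978$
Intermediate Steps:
$E{\left(F \right)} = 6 + F$ ($E{\left(F \right)} = -9 + \left(5 \cdot 3 + F\right) = -9 + \left(15 + F\right) = 6 + F$)
$\left(-156\right) 455 + E{\left(-4 \right)} = \left(-156\right) 455 + \left(6 - 4\right) = -70980 + 2 = -70978$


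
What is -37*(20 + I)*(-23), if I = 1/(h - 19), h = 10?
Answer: 152329/9 ≈ 16925.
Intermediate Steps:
I = -⅑ (I = 1/(10 - 19) = 1/(-9) = -⅑ ≈ -0.11111)
-37*(20 + I)*(-23) = -37*(20 - ⅑)*(-23) = -37*179/9*(-23) = -6623/9*(-23) = 152329/9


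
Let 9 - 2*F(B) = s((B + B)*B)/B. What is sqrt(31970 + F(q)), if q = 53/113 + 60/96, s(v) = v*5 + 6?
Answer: sqrt(6387952184914966)/447028 ≈ 178.79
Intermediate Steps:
s(v) = 6 + 5*v (s(v) = 5*v + 6 = 6 + 5*v)
q = 989/904 (q = 53*(1/113) + 60*(1/96) = 53/113 + 5/8 = 989/904 ≈ 1.0940)
F(B) = 9/2 - (6 + 10*B**2)/(2*B) (F(B) = 9/2 - (6 + 5*((B + B)*B))/(2*B) = 9/2 - (6 + 5*((2*B)*B))/(2*B) = 9/2 - (6 + 5*(2*B**2))/(2*B) = 9/2 - (6 + 10*B**2)/(2*B))
sqrt(31970 + F(q)) = sqrt(31970 + (9/2 - 5*989/904 - 3/989/904)) = sqrt(31970 + (9/2 - 4945/904 - 3*904/989)) = sqrt(31970 + (9/2 - 4945/904 - 2712/989)) = sqrt(31970 - 3319001/894056) = sqrt(28579651319/894056) = sqrt(6387952184914966)/447028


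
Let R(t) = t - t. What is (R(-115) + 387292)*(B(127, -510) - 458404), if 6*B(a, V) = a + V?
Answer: -532682772322/3 ≈ -1.7756e+11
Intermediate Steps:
R(t) = 0
B(a, V) = V/6 + a/6 (B(a, V) = (a + V)/6 = (V + a)/6 = V/6 + a/6)
(R(-115) + 387292)*(B(127, -510) - 458404) = (0 + 387292)*(((1/6)*(-510) + (1/6)*127) - 458404) = 387292*((-85 + 127/6) - 458404) = 387292*(-383/6 - 458404) = 387292*(-2750807/6) = -532682772322/3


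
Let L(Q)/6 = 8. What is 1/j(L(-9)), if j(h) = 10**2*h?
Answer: 1/4800 ≈ 0.00020833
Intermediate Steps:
L(Q) = 48 (L(Q) = 6*8 = 48)
j(h) = 100*h
1/j(L(-9)) = 1/(100*48) = 1/4800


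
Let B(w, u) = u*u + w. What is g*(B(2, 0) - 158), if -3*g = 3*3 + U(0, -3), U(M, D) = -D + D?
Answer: 468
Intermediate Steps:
B(w, u) = w + u² (B(w, u) = u² + w = w + u²)
U(M, D) = 0
g = -3 (g = -(3*3 + 0)/3 = -(9 + 0)/3 = -⅓*9 = -3)
g*(B(2, 0) - 158) = -3*((2 + 0²) - 158) = -3*((2 + 0) - 158) = -3*(2 - 158) = -3*(-156) = 468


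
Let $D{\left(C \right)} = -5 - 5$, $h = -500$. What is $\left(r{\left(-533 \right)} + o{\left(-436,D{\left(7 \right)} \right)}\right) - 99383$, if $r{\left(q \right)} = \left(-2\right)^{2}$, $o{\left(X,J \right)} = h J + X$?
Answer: $-94815$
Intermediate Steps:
$D{\left(C \right)} = -10$ ($D{\left(C \right)} = -5 - 5 = -10$)
$o{\left(X,J \right)} = X - 500 J$ ($o{\left(X,J \right)} = - 500 J + X = X - 500 J$)
$r{\left(q \right)} = 4$
$\left(r{\left(-533 \right)} + o{\left(-436,D{\left(7 \right)} \right)}\right) - 99383 = \left(4 - -4564\right) - 99383 = \left(4 + \left(-436 + 5000\right)\right) - 99383 = \left(4 + 4564\right) - 99383 = 4568 - 99383 = -94815$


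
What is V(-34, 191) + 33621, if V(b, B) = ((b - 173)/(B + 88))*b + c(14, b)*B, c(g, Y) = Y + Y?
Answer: 640405/31 ≈ 20658.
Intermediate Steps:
c(g, Y) = 2*Y
V(b, B) = 2*B*b + b*(-173 + b)/(88 + B) (V(b, B) = ((b - 173)/(B + 88))*b + (2*b)*B = ((-173 + b)/(88 + B))*b + 2*B*b = b*(-173 + b)/(88 + B) + 2*B*b = 2*B*b + b*(-173 + b)/(88 + B))
V(-34, 191) + 33621 = -34*(-173 - 34 + 2*191² + 176*191)/(88 + 191) + 33621 = -34*(-173 - 34 + 2*36481 + 33616)/279 + 33621 = -34*1/279*(-173 - 34 + 72962 + 33616) + 33621 = -34*1/279*106371 + 33621 = -401846/31 + 33621 = 640405/31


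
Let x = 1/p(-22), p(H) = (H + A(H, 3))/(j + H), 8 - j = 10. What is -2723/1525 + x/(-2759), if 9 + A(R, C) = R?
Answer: -398212721/222996175 ≈ -1.7857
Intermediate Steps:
j = -2 (j = 8 - 1*10 = 8 - 10 = -2)
A(R, C) = -9 + R
p(H) = (-9 + 2*H)/(-2 + H) (p(H) = (H + (-9 + H))/(-2 + H) = (-9 + 2*H)/(-2 + H))
x = 24/53 (x = 1/((-9 + 2*(-22))/(-2 - 22)) = 1/((-9 - 44)/(-24)) = 1/(-1/24*(-53)) = 1/(53/24) = 24/53 ≈ 0.45283)
-2723/1525 + x/(-2759) = -2723/1525 + (24/53)/(-2759) = -2723*1/1525 + (24/53)*(-1/2759) = -2723/1525 - 24/146227 = -398212721/222996175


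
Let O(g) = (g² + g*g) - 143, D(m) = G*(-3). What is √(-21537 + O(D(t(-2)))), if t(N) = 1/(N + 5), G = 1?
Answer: I*√21662 ≈ 147.18*I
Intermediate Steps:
t(N) = 1/(5 + N)
D(m) = -3 (D(m) = 1*(-3) = -3)
O(g) = -143 + 2*g² (O(g) = (g² + g²) - 143 = 2*g² - 143 = -143 + 2*g²)
√(-21537 + O(D(t(-2)))) = √(-21537 + (-143 + 2*(-3)²)) = √(-21537 + (-143 + 2*9)) = √(-21537 + (-143 + 18)) = √(-21537 - 125) = √(-21662) = I*√21662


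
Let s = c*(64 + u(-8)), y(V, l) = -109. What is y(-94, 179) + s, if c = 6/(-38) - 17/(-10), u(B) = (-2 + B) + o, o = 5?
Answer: -3423/190 ≈ -18.016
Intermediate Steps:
u(B) = 3 + B (u(B) = (-2 + B) + 5 = 3 + B)
c = 293/190 (c = 6*(-1/38) - 17*(-1/10) = -3/19 + 17/10 = 293/190 ≈ 1.5421)
s = 17287/190 (s = 293*(64 + (3 - 8))/190 = 293*(64 - 5)/190 = (293/190)*59 = 17287/190 ≈ 90.984)
y(-94, 179) + s = -109 + 17287/190 = -3423/190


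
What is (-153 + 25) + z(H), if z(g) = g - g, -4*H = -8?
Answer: -128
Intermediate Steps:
H = 2 (H = -¼*(-8) = 2)
z(g) = 0
(-153 + 25) + z(H) = (-153 + 25) + 0 = -128 + 0 = -128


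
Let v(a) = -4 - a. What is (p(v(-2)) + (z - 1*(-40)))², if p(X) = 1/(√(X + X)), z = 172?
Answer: (424 - I)²/4 ≈ 44944.0 - 212.0*I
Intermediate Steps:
p(X) = √2/(2*√X) (p(X) = 1/(√(2*X)) = 1/(√2*√X) = √2/(2*√X))
(p(v(-2)) + (z - 1*(-40)))² = (√2/(2*√(-4 - 1*(-2))) + (172 - 1*(-40)))² = (√2/(2*√(-4 + 2)) + (172 + 40))² = (√2/(2*√(-2)) + 212)² = (√2*(-I*√2/2)/2 + 212)² = (-I/2 + 212)² = (212 - I/2)²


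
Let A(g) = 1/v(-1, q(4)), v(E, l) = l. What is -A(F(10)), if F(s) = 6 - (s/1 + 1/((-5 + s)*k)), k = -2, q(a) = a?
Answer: -1/4 ≈ -0.25000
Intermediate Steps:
F(s) = 6 + 1/(2*(-5 + s)) - s (F(s) = 6 - (s/1 + 1/((-5 + s)*(-2))) = 6 - (s*1 - 1/2/(-5 + s)) = 6 - (s - 1/(2*(-5 + s))) = 6 + (1/(2*(-5 + s)) - s) = 6 + 1/(2*(-5 + s)) - s)
A(g) = 1/4
-A(F(10)) = -1*1/4 = -1/4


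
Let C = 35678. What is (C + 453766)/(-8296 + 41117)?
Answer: 489444/32821 ≈ 14.913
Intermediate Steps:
(C + 453766)/(-8296 + 41117) = (35678 + 453766)/(-8296 + 41117) = 489444/32821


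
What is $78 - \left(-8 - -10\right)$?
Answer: $76$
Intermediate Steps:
$78 - \left(-8 - -10\right) = 78 - \left(-8 + 10\right) = 78 - 2 = 76$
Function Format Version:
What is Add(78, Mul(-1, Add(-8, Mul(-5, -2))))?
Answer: 76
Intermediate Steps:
Add(78, Mul(-1, Add(-8, Mul(-5, -2)))) = Add(78, Mul(-1, Add(-8, 10))) = Add(78, Mul(-1, 2)) = Add(78, -2) = 76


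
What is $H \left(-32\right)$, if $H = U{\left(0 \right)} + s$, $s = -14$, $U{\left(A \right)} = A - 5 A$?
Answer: $448$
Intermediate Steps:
$U{\left(A \right)} = - 4 A$
$H = -14$ ($H = \left(-4\right) 0 - 14 = 0 - 14 = -14$)
$H \left(-32\right) = \left(-14\right) \left(-32\right) = 448$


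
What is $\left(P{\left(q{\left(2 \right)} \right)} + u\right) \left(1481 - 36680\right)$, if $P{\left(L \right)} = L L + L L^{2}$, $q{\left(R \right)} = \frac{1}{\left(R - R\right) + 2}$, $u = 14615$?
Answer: $- \frac{4115572677}{8} \approx -5.1445 \cdot 10^{8}$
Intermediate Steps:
$q{\left(R \right)} = \frac{1}{2}$ ($q{\left(R \right)} = \frac{1}{0 + 2} = \frac{1}{2}$)
$P{\left(L \right)} = L^{2} + L^{3}$
$\left(P{\left(q{\left(2 \right)} \right)} + u\right) \left(1481 - 36680\right) = \left(\frac{1 + \frac{1}{2}}{4} + 14615\right) \left(1481 - 36680\right) = \left(\frac{1}{4} \cdot \frac{3}{2} + 14615\right) \left(-35199\right) = \left(\frac{3}{8} + 14615\right) \left(-35199\right) = \frac{116923}{8} \left(-35199\right) = - \frac{4115572677}{8}$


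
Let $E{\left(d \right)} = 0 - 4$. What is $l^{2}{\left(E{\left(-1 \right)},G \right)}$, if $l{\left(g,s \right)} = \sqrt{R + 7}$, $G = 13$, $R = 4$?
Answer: $11$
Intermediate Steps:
$E{\left(d \right)} = -4$
$l{\left(g,s \right)} = \sqrt{11}$ ($l{\left(g,s \right)} = \sqrt{4 + 7} = \sqrt{11}$)
$l^{2}{\left(E{\left(-1 \right)},G \right)} = \left(\sqrt{11}\right)^{2} = 11$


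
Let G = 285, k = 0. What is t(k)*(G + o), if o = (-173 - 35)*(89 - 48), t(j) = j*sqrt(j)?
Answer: 0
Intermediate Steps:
t(j) = j**(3/2)
o = -8528 (o = -208*41 = -8528)
t(k)*(G + o) = 0**(3/2)*(285 - 8528) = 0*(-8243) = 0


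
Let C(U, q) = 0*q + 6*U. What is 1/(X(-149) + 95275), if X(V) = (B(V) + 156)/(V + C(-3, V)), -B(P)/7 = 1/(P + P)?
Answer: 49766/4741409155 ≈ 1.0496e-5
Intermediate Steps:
C(U, q) = 6*U (C(U, q) = 0 + 6*U = 6*U)
B(P) = -7/(2*P) (B(P) = -7/(P + P) = -7*1/(2*P) = -7/(2*P))
X(V) = (156 - 7/(2*V))/(-18 + V) (X(V) = (-7/(2*V) + 156)/(V + 6*(-3)) = (156 - 7/(2*V))/(V - 18) = (156 - 7/(2*V))/(-18 + V))
1/(X(-149) + 95275) = 1/((½)*(-7 + 312*(-149))/(-149*(-18 - 149)) + 95275) = 1/((½)*(-1/149)*(-7 - 46488)/(-167) + 95275) = 1/((½)*(-1/149)*(-1/167)*(-46495) + 95275) = 1/(-46495/49766 + 95275) = 1/(4741409155/49766) = 49766/4741409155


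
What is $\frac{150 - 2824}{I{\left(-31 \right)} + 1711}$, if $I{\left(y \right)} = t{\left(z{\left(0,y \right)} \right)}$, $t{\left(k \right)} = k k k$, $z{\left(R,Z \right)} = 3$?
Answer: $- \frac{1337}{869} \approx -1.5385$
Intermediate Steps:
$t{\left(k \right)} = k^{3}$ ($t{\left(k \right)} = k k^{2} = k^{3}$)
$I{\left(y \right)} = 27$ ($I{\left(y \right)} = 3^{3} = 27$)
$\frac{150 - 2824}{I{\left(-31 \right)} + 1711} = \frac{150 - 2824}{27 + 1711} = - \frac{2674}{1738} = \left(-2674\right) \frac{1}{1738} = - \frac{1337}{869}$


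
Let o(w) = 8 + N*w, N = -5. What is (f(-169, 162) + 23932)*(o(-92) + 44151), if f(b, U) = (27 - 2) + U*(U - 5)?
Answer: 2203777029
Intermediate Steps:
f(b, U) = 25 + U*(-5 + U)
o(w) = 8 - 5*w
(f(-169, 162) + 23932)*(o(-92) + 44151) = ((25 + 162² - 5*162) + 23932)*((8 - 5*(-92)) + 44151) = ((25 + 26244 - 810) + 23932)*((8 + 460) + 44151) = (25459 + 23932)*(468 + 44151) = 49391*44619 = 2203777029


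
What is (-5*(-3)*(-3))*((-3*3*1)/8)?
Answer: 405/8 ≈ 50.625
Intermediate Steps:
(-5*(-3)*(-3))*((-3*3*1)/8) = (15*(-3))*(-9*1*(⅛)) = -(-405)/8 = -45*(-9/8) = 405/8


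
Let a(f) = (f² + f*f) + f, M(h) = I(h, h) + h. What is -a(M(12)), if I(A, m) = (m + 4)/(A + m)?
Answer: -3002/9 ≈ -333.56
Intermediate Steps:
I(A, m) = (4 + m)/(A + m)
M(h) = h + (4 + h)/(2*h) (M(h) = (4 + h)/(h + h) + h = (4 + h)/((2*h)) + h = (1/(2*h))*(4 + h) + h = (4 + h)/(2*h) + h = h + (4 + h)/(2*h))
a(f) = f + 2*f² (a(f) = (f² + f²) + f = 2*f² + f = f + 2*f²)
-a(M(12)) = -(½ + 12 + 2/12)*(1 + 2*(½ + 12 + 2/12)) = -(½ + 12 + 2*(1/12))*(1 + 2*(½ + 12 + 2*(1/12))) = -(½ + 12 + ⅙)*(1 + 2*(½ + 12 + ⅙)) = -38*(1 + 2*(38/3))/3 = -38*(1 + 76/3)/3 = -38*79/(3*3) = -1*3002/9 = -3002/9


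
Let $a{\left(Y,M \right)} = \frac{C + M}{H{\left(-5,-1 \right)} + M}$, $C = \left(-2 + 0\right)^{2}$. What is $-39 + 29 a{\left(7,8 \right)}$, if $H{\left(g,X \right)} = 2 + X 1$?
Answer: $- \frac{1}{3} \approx -0.33333$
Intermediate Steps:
$C = 4$ ($C = \left(-2\right)^{2} = 4$)
$H{\left(g,X \right)} = 2 + X$
$a{\left(Y,M \right)} = \frac{4 + M}{1 + M}$ ($a{\left(Y,M \right)} = \frac{4 + M}{\left(2 - 1\right) + M} = \frac{4 + M}{1 + M}$)
$-39 + 29 a{\left(7,8 \right)} = -39 + 29 \frac{4 + 8}{1 + 8} = -39 + 29 \cdot \frac{1}{9} \cdot 12 = -39 + 29 \cdot \frac{4}{3} = -39 + \frac{116}{3} = - \frac{1}{3}$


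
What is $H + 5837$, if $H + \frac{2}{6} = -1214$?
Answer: $\frac{13868}{3} \approx 4622.7$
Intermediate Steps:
$H = - \frac{3643}{3}$ ($H = - \frac{1}{3} - 1214 = - \frac{3643}{3} \approx -1214.3$)
$H + 5837 = - \frac{3643}{3} + 5837 = \frac{13868}{3}$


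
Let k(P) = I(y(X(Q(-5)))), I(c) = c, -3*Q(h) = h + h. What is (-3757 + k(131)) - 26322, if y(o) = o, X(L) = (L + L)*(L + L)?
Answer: -270311/9 ≈ -30035.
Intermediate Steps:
Q(h) = -2*h/3 (Q(h) = -(h + h)/3 = -2*h/3)
X(L) = 4*L**2 (X(L) = (2*L)*(2*L) = 4*L**2)
k(P) = 400/9 (k(P) = 4*(-2/3*(-5))**2 = 4*(10/3)**2 = 4*(100/9) = 400/9)
(-3757 + k(131)) - 26322 = (-3757 + 400/9) - 26322 = -33413/9 - 26322 = -270311/9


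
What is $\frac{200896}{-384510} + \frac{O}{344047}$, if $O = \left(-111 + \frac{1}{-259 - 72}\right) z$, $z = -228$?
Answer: $- \frac{9828419769656}{21893914231035} \approx -0.44891$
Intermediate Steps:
$O = \frac{8377176}{331}$ ($O = \left(-111 + \frac{1}{-259 - 72}\right) \left(-228\right) = \left(-111 + \frac{1}{-331}\right) \left(-228\right) = \left(-111 - \frac{1}{331}\right) \left(-228\right) = \left(- \frac{36742}{331}\right) \left(-228\right) = \frac{8377176}{331} \approx 25309.0$)
$\frac{200896}{-384510} + \frac{O}{344047} = \frac{200896}{-384510} + \frac{8377176}{331 \cdot 344047} = 200896 \left(- \frac{1}{384510}\right) + \frac{8377176}{331} \cdot \frac{1}{344047} = - \frac{100448}{192255} + \frac{8377176}{113879557} = - \frac{9828419769656}{21893914231035}$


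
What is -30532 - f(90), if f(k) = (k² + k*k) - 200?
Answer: -46532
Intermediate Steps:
f(k) = -200 + 2*k² (f(k) = (k² + k²) - 200 = 2*k² - 200 = -200 + 2*k²)
-30532 - f(90) = -30532 - (-200 + 2*90²) = -30532 - (-200 + 2*8100) = -30532 - (-200 + 16200) = -30532 - 1*16000 = -30532 - 16000 = -46532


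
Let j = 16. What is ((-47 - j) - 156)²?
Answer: 47961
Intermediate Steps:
((-47 - j) - 156)² = ((-47 - 1*16) - 156)² = ((-47 - 16) - 156)² = (-63 - 156)² = (-219)² = 47961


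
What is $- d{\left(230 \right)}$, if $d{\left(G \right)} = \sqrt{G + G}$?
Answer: $- 2 \sqrt{115} \approx -21.448$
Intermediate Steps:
$d{\left(G \right)} = \sqrt{2} \sqrt{G}$ ($d{\left(G \right)} = \sqrt{2 G} = \sqrt{2} \sqrt{G}$)
$- d{\left(230 \right)} = - \sqrt{2} \sqrt{230} = - 2 \sqrt{115}$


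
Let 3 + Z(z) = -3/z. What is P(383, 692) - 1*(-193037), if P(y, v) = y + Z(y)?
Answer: 74078708/383 ≈ 1.9342e+5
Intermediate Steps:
Z(z) = -3 - 3/z
P(y, v) = -3 + y - 3/y (P(y, v) = y + (-3 - 3/y) = -3 + y - 3/y)
P(383, 692) - 1*(-193037) = (-3 + 383 - 3/383) - 1*(-193037) = (-3 + 383 - 3*1/383) + 193037 = (-3 + 383 - 3/383) + 193037 = 145537/383 + 193037 = 74078708/383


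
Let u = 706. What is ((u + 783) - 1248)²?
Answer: 58081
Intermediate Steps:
((u + 783) - 1248)² = ((706 + 783) - 1248)² = (1489 - 1248)² = 241² = 58081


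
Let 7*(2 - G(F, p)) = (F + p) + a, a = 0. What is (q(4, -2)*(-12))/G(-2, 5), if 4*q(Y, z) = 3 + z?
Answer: -21/11 ≈ -1.9091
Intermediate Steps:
q(Y, z) = ¾ + z/4 (q(Y, z) = (3 + z)/4 = ¾ + z/4)
G(F, p) = 2 - F/7 - p/7 (G(F, p) = 2 - ((F + p) + 0)/7 = 2 - (F + p)/7 = 2 + (-F/7 - p/7) = 2 - F/7 - p/7)
(q(4, -2)*(-12))/G(-2, 5) = ((¾ + (¼)*(-2))*(-12))/(2 - ⅐*(-2) - ⅐*5) = ((¾ - ½)*(-12))/(2 + 2/7 - 5/7) = ((¼)*(-12))/(11/7) = -3*7/11 = -21/11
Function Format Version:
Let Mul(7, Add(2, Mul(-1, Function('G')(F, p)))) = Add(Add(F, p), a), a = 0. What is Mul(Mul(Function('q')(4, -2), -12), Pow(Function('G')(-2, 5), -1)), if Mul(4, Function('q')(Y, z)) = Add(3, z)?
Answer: Rational(-21, 11) ≈ -1.9091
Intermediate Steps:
Function('q')(Y, z) = Add(Rational(3, 4), Mul(Rational(1, 4), z)) (Function('q')(Y, z) = Mul(Rational(1, 4), Add(3, z)) = Add(Rational(3, 4), Mul(Rational(1, 4), z)))
Function('G')(F, p) = Add(2, Mul(Rational(-1, 7), F), Mul(Rational(-1, 7), p)) (Function('G')(F, p) = Add(2, Mul(Rational(-1, 7), Add(Add(F, p), 0))) = Add(2, Mul(Rational(-1, 7), Add(F, p))) = Add(2, Add(Mul(Rational(-1, 7), F), Mul(Rational(-1, 7), p))) = Add(2, Mul(Rational(-1, 7), F), Mul(Rational(-1, 7), p)))
Mul(Mul(Function('q')(4, -2), -12), Pow(Function('G')(-2, 5), -1)) = Mul(Mul(Add(Rational(3, 4), Mul(Rational(1, 4), -2)), -12), Pow(Add(2, Mul(Rational(-1, 7), -2), Mul(Rational(-1, 7), 5)), -1)) = Mul(Mul(Add(Rational(3, 4), Rational(-1, 2)), -12), Pow(Add(2, Rational(2, 7), Rational(-5, 7)), -1)) = Mul(Mul(Rational(1, 4), -12), Pow(Rational(11, 7), -1)) = Mul(-3, Rational(7, 11)) = Rational(-21, 11)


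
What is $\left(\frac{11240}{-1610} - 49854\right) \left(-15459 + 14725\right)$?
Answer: $\frac{5892271612}{161} \approx 3.6598 \cdot 10^{7}$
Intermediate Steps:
$\left(\frac{11240}{-1610} - 49854\right) \left(-15459 + 14725\right) = \left(11240 \left(- \frac{1}{1610}\right) - 49854\right) \left(-734\right) = \left(- \frac{1124}{161} - 49854\right) \left(-734\right) = \left(- \frac{8027618}{161}\right) \left(-734\right) = \frac{5892271612}{161}$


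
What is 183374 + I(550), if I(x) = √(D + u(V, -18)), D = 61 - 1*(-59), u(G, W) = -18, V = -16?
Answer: 183374 + √102 ≈ 1.8338e+5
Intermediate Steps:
D = 120 (D = 61 + 59 = 120)
I(x) = √102 (I(x) = √(120 - 18) = √102)
183374 + I(550) = 183374 + √102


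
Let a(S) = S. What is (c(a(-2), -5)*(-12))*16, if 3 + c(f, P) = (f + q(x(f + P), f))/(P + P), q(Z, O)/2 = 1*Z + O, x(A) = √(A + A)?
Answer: 2304/5 + 192*I*√14/5 ≈ 460.8 + 143.68*I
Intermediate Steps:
x(A) = √2*√A (x(A) = √(2*A) = √2*√A)
q(Z, O) = 2*O + 2*Z (q(Z, O) = 2*(1*Z + O) = 2*(Z + O) = 2*(O + Z) = 2*O + 2*Z)
c(f, P) = -3 + (3*f + 2*√2*√(P + f))/(2*P) (c(f, P) = -3 + (f + (2*f + 2*(√2*√(f + P))))/(P + P) = -3 + (f + (2*f + 2*(√2*√(P + f))))/((2*P)) = -3 + (f + (2*f + 2*√2*√(P + f)))*(1/(2*P)) = -3 + (3*f + 2*√2*√(P + f))*(1/(2*P)) = -3 + (3*f + 2*√2*√(P + f))/(2*P))
(c(a(-2), -5)*(-12))*16 = (((√(2*(-5) + 2*(-2)) - 3*(-5) + (3/2)*(-2))/(-5))*(-12))*16 = (-(√(-10 - 4) + 15 - 3)/5*(-12))*16 = (-(√(-14) + 15 - 3)/5*(-12))*16 = (-(I*√14 + 15 - 3)/5*(-12))*16 = (-(12 + I*√14)/5*(-12))*16 = ((-12/5 - I*√14/5)*(-12))*16 = (144/5 + 12*I*√14/5)*16 = 2304/5 + 192*I*√14/5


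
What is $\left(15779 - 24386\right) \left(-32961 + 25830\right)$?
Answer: $61376517$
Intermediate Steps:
$\left(15779 - 24386\right) \left(-32961 + 25830\right) = \left(-8607\right) \left(-7131\right) = 61376517$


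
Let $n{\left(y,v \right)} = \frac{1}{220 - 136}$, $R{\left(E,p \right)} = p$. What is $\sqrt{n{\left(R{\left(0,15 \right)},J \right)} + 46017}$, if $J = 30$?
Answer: $\frac{\sqrt{81174009}}{42} \approx 214.52$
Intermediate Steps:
$n{\left(y,v \right)} = \frac{1}{84}$
$\sqrt{n{\left(R{\left(0,15 \right)},J \right)} + 46017} = \sqrt{\frac{1}{84} + 46017} = \sqrt{\frac{3865429}{84}} = \frac{\sqrt{81174009}}{42}$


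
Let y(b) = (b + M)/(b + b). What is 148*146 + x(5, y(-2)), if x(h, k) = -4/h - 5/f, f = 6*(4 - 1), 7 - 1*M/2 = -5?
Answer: 1944623/90 ≈ 21607.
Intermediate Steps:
M = 24 (M = 14 - 2*(-5) = 14 + 10 = 24)
y(b) = (24 + b)/(2*b) (y(b) = (b + 24)/(b + b) = (24 + b)/((2*b)) = (24 + b)*(1/(2*b)) = (24 + b)/(2*b))
f = 18 (f = 6*3 = 18)
x(h, k) = -5/18 - 4/h (x(h, k) = -4/h - 5/18 = -5/18 - 4/h)
148*146 + x(5, y(-2)) = 148*146 + (-5/18 - 4/5) = 21608 + (-5/18 - 4*⅕) = 21608 + (-5/18 - ⅘) = 21608 - 97/90 = 1944623/90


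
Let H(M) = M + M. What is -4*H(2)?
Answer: -16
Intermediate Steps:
H(M) = 2*M
-4*H(2) = -8*2 = -4*4 = -16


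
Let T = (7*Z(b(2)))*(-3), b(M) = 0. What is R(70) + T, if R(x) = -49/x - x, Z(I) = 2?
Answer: -1127/10 ≈ -112.70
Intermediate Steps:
R(x) = -x - 49/x
T = -42 (T = (7*2)*(-3) = 14*(-3) = -42)
R(70) + T = (-1*70 - 49/70) - 42 = (-70 - 49*1/70) - 42 = (-70 - 7/10) - 42 = -707/10 - 42 = -1127/10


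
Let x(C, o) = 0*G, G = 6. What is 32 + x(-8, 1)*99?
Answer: 32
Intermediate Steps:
x(C, o) = 0 (x(C, o) = 0*6 = 0)
32 + x(-8, 1)*99 = 32 + 0*99 = 32 + 0 = 32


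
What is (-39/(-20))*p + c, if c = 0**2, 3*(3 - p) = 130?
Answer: -1573/20 ≈ -78.650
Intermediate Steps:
p = -121/3 (p = 3 - 1/3*130 = 3 - 130/3 = -121/3 ≈ -40.333)
c = 0
(-39/(-20))*p + c = -39/(-20)*(-121/3) + 0 = -39*(-1/20)*(-121/3) + 0 = (39/20)*(-121/3) + 0 = -1573/20 + 0 = -1573/20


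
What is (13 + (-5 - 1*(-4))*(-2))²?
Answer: 225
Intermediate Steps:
(13 + (-5 - 1*(-4))*(-2))² = (13 + (-5 + 4)*(-2))² = (13 - 1*(-2))² = (13 + 2)² = 15² = 225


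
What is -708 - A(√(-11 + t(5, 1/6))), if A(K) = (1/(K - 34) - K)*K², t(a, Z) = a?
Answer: -411450/581 - 3489*I*√6/581 ≈ -708.18 - 14.71*I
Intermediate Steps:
A(K) = K²*(1/(-34 + K) - K) (A(K) = (1/(-34 + K) - K)*K² = K²*(1/(-34 + K) - K))
-708 - A(√(-11 + t(5, 1/6))) = -708 - (√(-11 + 5))²*(1 - (√(-11 + 5))² + 34*√(-11 + 5))/(-34 + √(-11 + 5)) = -708 - (√(-6))²*(1 - (√(-6))² + 34*√(-6))/(-34 + √(-6)) = -708 - (I*√6)²*(1 - (I*√6)² + 34*(I*√6))/(-34 + I*√6) = -708 - (-6)*(1 - 1*(-6) + 34*I*√6)/(-34 + I*√6) = -708 - (-6)*(1 + 6 + 34*I*√6)/(-34 + I*√6) = -708 - (-6)*(7 + 34*I*√6)/(-34 + I*√6) = -708 + 6*(7 + 34*I*√6)/(-34 + I*√6)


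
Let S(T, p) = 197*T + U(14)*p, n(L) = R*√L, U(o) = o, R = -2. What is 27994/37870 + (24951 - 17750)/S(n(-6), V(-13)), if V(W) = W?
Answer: -1131520379/1826356490 + 1418597*I*√6/482270 ≈ -0.61955 + 7.2052*I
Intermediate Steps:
n(L) = -2*√L
S(T, p) = 14*p + 197*T (S(T, p) = 197*T + 14*p = 14*p + 197*T)
27994/37870 + (24951 - 17750)/S(n(-6), V(-13)) = 27994/37870 + (24951 - 17750)/(14*(-13) + 197*(-2*I*√6)) = 27994*(1/37870) + 7201/(-182 + 197*(-2*I*√6)) = 13997/18935 + 7201/(-182 + 197*(-2*I*√6)) = 13997/18935 + 7201/(-182 - 394*I*√6)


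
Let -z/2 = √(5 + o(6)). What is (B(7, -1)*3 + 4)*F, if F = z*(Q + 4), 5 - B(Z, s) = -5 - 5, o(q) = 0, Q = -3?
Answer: -98*√5 ≈ -219.13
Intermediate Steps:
B(Z, s) = 15 (B(Z, s) = 5 - (-5 - 5) = 5 - 1*(-10) = 5 + 10 = 15)
z = -2*√5 (z = -2*√(5 + 0) = -2*√5 ≈ -4.4721)
F = -2*√5 (F = (-2*√5)*(-3 + 4) = -2*√5*1 = -2*√5 ≈ -4.4721)
(B(7, -1)*3 + 4)*F = (15*3 + 4)*(-2*√5) = (45 + 4)*(-2*√5) = 49*(-2*√5) = -98*√5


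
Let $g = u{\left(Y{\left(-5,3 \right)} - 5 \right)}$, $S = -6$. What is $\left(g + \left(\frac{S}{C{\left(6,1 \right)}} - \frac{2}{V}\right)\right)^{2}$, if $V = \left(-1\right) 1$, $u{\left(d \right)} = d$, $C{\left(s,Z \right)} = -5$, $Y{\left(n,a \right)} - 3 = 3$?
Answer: $\frac{441}{25} \approx 17.64$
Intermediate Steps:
$Y{\left(n,a \right)} = 6$ ($Y{\left(n,a \right)} = 3 + 3 = 6$)
$V = -1$
$g = 1$ ($g = 6 - 5 = 1$)
$\left(g + \left(\frac{S}{C{\left(6,1 \right)}} - \frac{2}{V}\right)\right)^{2} = \left(1 - \left(-2 - \frac{6}{5}\right)\right)^{2} = \left(1 - - \frac{16}{5}\right)^{2} = \left(1 + \left(\frac{6}{5} + 2\right)\right)^{2} = \left(1 + \frac{16}{5}\right)^{2} = \left(\frac{21}{5}\right)^{2} = \frac{441}{25}$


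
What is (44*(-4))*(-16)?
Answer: 2816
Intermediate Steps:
(44*(-4))*(-16) = -176*(-16) = 2816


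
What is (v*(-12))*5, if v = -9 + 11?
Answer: -120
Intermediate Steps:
v = 2
(v*(-12))*5 = (2*(-12))*5 = -24*5 = -120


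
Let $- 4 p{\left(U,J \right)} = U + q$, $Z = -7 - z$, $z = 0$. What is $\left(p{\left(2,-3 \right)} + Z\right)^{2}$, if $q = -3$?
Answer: $\frac{729}{16} \approx 45.563$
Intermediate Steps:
$Z = -7$ ($Z = -7 - 0 = -7 + 0 = -7$)
$p{\left(U,J \right)} = \frac{3}{4} - \frac{U}{4}$ ($p{\left(U,J \right)} = - \frac{U - 3}{4} = - \frac{-3 + U}{4} = \frac{3}{4} - \frac{U}{4}$)
$\left(p{\left(2,-3 \right)} + Z\right)^{2} = \left(\left(\frac{3}{4} - \frac{1}{2}\right) - 7\right)^{2} = \left(\frac{1}{4} - 7\right)^{2} = \left(- \frac{27}{4}\right)^{2} = \frac{729}{16}$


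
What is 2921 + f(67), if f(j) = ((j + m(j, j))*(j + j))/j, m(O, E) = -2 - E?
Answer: 2917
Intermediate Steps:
f(j) = -4 (f(j) = ((j + (-2 - j))*(j + j))/j = (-4*j)/j = -4)
2921 + f(67) = 2921 - 4 = 2917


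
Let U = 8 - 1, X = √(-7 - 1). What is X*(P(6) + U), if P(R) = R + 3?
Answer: 32*I*√2 ≈ 45.255*I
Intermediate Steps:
P(R) = 3 + R
X = 2*I*√2 (X = √(-8) = 2*I*√2 ≈ 2.8284*I)
U = 7
X*(P(6) + U) = (2*I*√2)*((3 + 6) + 7) = (2*I*√2)*(9 + 7) = (2*I*√2)*16 = 32*I*√2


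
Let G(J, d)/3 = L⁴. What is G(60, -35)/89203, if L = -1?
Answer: 3/89203 ≈ 3.3631e-5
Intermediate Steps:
G(J, d) = 3 (G(J, d) = 3*(-1)⁴ = 3*1 = 3)
G(60, -35)/89203 = 3/89203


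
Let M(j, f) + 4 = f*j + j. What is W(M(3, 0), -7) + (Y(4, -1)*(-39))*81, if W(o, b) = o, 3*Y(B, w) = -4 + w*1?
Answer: 5264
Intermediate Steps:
Y(B, w) = -4/3 + w/3 (Y(B, w) = (-4 + w*1)/3 = (-4 + w)/3 = -4/3 + w/3)
M(j, f) = -4 + j + f*j (M(j, f) = -4 + (f*j + j) = -4 + (j + f*j) = -4 + j + f*j)
W(M(3, 0), -7) + (Y(4, -1)*(-39))*81 = (-4 + 3 + 0*3) + ((-4/3 + (⅓)*(-1))*(-39))*81 = (-4 + 3 + 0) + ((-4/3 - ⅓)*(-39))*81 = -1 - 5/3*(-39)*81 = -1 + 65*81 = -1 + 5265 = 5264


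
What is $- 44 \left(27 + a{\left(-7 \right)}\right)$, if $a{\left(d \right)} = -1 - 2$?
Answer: $-1056$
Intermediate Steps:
$a{\left(d \right)} = -3$
$- 44 \left(27 + a{\left(-7 \right)}\right) = - 44 \left(27 - 3\right) = \left(-44\right) 24 = -1056$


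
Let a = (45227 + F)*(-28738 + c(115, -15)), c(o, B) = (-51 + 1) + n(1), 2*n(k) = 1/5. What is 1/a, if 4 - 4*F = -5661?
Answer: -40/53710448667 ≈ -7.4473e-10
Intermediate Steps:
F = 5665/4 (F = 1 - ¼*(-5661) = 1 + 5661/4 = 5665/4 ≈ 1416.3)
n(k) = ⅒ (n(k) = (½)/5 = (½)*(⅕) = ⅒)
c(o, B) = -499/10 (c(o, B) = (-51 + 1) + ⅒ = -50 + ⅒ = -499/10)
a = -53710448667/40 (a = (45227 + 5665/4)*(-28738 - 499/10) = (186573/4)*(-287879/10) = -53710448667/40 ≈ -1.3428e+9)
1/a = 1/(-53710448667/40) = -40/53710448667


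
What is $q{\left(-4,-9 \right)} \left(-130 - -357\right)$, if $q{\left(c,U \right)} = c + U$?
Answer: $-2951$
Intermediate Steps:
$q{\left(c,U \right)} = U + c$
$q{\left(-4,-9 \right)} \left(-130 - -357\right) = \left(-9 - 4\right) \left(-130 - -357\right) = - 13 \left(-130 + 357\right) = \left(-13\right) 227 = -2951$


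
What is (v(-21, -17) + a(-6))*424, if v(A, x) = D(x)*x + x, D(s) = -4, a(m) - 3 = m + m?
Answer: 17808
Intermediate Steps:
a(m) = 3 + 2*m (a(m) = 3 + (m + m) = 3 + 2*m)
v(A, x) = -3*x (v(A, x) = -4*x + x = -3*x)
(v(-21, -17) + a(-6))*424 = (-3*(-17) + (3 + 2*(-6)))*424 = (51 + (3 - 12))*424 = (51 - 9)*424 = 42*424 = 17808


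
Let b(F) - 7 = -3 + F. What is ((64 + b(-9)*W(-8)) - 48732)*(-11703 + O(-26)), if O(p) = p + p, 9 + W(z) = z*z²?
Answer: 541470565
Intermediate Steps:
W(z) = -9 + z³ (W(z) = -9 + z*z² = -9 + z³)
O(p) = 2*p
b(F) = 4 + F (b(F) = 7 + (-3 + F) = 4 + F)
((64 + b(-9)*W(-8)) - 48732)*(-11703 + O(-26)) = ((64 + (4 - 9)*(-9 + (-8)³)) - 48732)*(-11703 + 2*(-26)) = ((64 - 5*(-9 - 512)) - 48732)*(-11703 - 52) = ((64 - 5*(-521)) - 48732)*(-11755) = ((64 + 2605) - 48732)*(-11755) = (2669 - 48732)*(-11755) = -46063*(-11755) = 541470565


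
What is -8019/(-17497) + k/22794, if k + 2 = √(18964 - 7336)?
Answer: 91375046/199413309 + √323/3799 ≈ 0.46295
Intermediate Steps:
k = -2 + 6*√323 (k = -2 + √(18964 - 7336) = -2 + √11628 = -2 + 6*√323 ≈ 105.83)
-8019/(-17497) + k/22794 = -8019/(-17497) + (-2 + 6*√323)/22794 = -8019*(-1/17497) + (-2 + 6*√323)*(1/22794) = 8019/17497 + (-1/11397 + √323/3799) = 91375046/199413309 + √323/3799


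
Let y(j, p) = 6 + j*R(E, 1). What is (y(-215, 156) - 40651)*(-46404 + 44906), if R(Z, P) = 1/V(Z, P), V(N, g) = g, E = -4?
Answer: 61208280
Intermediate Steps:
R(Z, P) = 1/P
y(j, p) = 6 + j (y(j, p) = 6 + j/1 = 6 + j*1 = 6 + j)
(y(-215, 156) - 40651)*(-46404 + 44906) = ((6 - 215) - 40651)*(-46404 + 44906) = (-209 - 40651)*(-1498) = -40860*(-1498) = 61208280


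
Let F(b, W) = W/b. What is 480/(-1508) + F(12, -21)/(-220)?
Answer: -102961/331760 ≈ -0.31035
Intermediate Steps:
480/(-1508) + F(12, -21)/(-220) = 480/(-1508) - 21/12/(-220) = 480*(-1/1508) - 21*1/12*(-1/220) = -120/377 - 7/4*(-1/220) = -120/377 + 7/880 = -102961/331760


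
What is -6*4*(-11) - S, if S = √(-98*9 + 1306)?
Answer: 264 - 2*√106 ≈ 243.41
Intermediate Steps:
S = 2*√106 (S = √(-882 + 1306) = √424 = 2*√106 ≈ 20.591)
-6*4*(-11) - S = -6*4*(-11) - 2*√106 = -24*(-11) - 2*√106 = 264 - 2*√106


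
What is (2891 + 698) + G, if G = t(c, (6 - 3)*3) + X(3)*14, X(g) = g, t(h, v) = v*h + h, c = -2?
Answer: 3611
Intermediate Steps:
t(h, v) = h + h*v (t(h, v) = h*v + h = h + h*v)
G = 22 (G = -2*(1 + (6 - 3)*3) + 3*14 = -2*(1 + 3*3) + 42 = -2*(1 + 9) + 42 = -2*10 + 42 = -20 + 42 = 22)
(2891 + 698) + G = (2891 + 698) + 22 = 3589 + 22 = 3611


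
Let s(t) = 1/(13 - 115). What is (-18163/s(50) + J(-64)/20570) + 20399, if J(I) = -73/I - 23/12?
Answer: 7397399855851/3949440 ≈ 1.8730e+6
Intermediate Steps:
s(t) = -1/102 (s(t) = 1/(-102) = -1/102)
J(I) = -23/12 - 73/I (J(I) = -73/I - 23*1/12 = -73/I - 23/12 = -23/12 - 73/I)
(-18163/s(50) + J(-64)/20570) + 20399 = (-18163/(-1/102) + (-23/12 - 73/(-64))/20570) + 20399 = (-18163*(-102) + (-23/12 - 73*(-1/64))*(1/20570)) + 20399 = (1852626 + (-23/12 + 73/64)*(1/20570)) + 20399 = (1852626 - 149/192*1/20570) + 20399 = (1852626 - 149/3949440) + 20399 = 7316835229291/3949440 + 20399 = 7397399855851/3949440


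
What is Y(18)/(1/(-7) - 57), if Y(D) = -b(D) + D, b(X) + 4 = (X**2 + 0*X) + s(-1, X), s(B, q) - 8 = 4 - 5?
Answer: 2163/400 ≈ 5.4075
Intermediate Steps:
s(B, q) = 7 (s(B, q) = 8 + (4 - 5) = 8 - 1 = 7)
b(X) = 3 + X**2 (b(X) = -4 + ((X**2 + 0*X) + 7) = -4 + ((X**2 + 0) + 7) = -4 + (X**2 + 7) = -4 + (7 + X**2) = 3 + X**2)
Y(D) = -3 + D - D**2 (Y(D) = -(3 + D**2) + D = (-3 - D**2) + D = -3 + D - D**2)
Y(18)/(1/(-7) - 57) = (-3 + 18 - 1*18**2)/(1/(-7) - 57) = (-3 + 18 - 1*324)/(-1/7 - 57) = (-3 + 18 - 324)/(-400/7) = -309*(-7/400) = 2163/400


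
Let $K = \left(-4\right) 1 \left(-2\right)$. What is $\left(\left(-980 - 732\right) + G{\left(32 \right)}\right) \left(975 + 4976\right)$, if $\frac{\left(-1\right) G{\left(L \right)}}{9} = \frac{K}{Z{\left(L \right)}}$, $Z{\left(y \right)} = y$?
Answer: $- \frac{40806007}{4} \approx -1.0202 \cdot 10^{7}$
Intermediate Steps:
$K = 8$ ($K = \left(-4\right) \left(-2\right) = 8$)
$G{\left(L \right)} = - \frac{72}{L}$ ($G{\left(L \right)} = - 9 \frac{8}{L} = - \frac{72}{L}$)
$\left(\left(-980 - 732\right) + G{\left(32 \right)}\right) \left(975 + 4976\right) = \left(\left(-980 - 732\right) - \frac{72}{32}\right) \left(975 + 4976\right) = \left(\left(-980 - 732\right) - \frac{9}{4}\right) 5951 = \left(-1712 - \frac{9}{4}\right) 5951 = \left(- \frac{6857}{4}\right) 5951 = - \frac{40806007}{4}$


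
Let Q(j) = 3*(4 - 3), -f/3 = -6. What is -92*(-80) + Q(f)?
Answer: 7363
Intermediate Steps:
f = 18 (f = -3*(-6) = 18)
Q(j) = 3 (Q(j) = 3*1 = 3)
-92*(-80) + Q(f) = -92*(-80) + 3 = 7360 + 3 = 7363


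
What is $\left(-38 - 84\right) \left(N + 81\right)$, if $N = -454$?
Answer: $45506$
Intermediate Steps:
$\left(-38 - 84\right) \left(N + 81\right) = \left(-38 - 84\right) \left(-454 + 81\right) = \left(-122\right) \left(-373\right) = 45506$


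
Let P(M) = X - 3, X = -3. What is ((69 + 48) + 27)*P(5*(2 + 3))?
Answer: -864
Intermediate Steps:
P(M) = -6 (P(M) = -3 - 3 = -6)
((69 + 48) + 27)*P(5*(2 + 3)) = ((69 + 48) + 27)*(-6) = (117 + 27)*(-6) = 144*(-6) = -864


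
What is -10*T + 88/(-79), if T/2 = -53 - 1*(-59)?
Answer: -9568/79 ≈ -121.11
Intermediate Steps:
T = 12 (T = 2*(-53 - 1*(-59)) = 2*(-53 + 59) = 2*6 = 12)
-10*T + 88/(-79) = -10*12 + 88/(-79) = -120 + 88*(-1/79) = -120 - 88/79 = -9568/79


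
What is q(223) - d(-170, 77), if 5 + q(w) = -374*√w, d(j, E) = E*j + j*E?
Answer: 26175 - 374*√223 ≈ 20590.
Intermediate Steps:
d(j, E) = 2*E*j (d(j, E) = E*j + E*j = 2*E*j)
q(w) = -5 - 374*√w
q(223) - d(-170, 77) = (-5 - 374*√223) - 2*77*(-170) = (-5 - 374*√223) - 1*(-26180) = (-5 - 374*√223) + 26180 = 26175 - 374*√223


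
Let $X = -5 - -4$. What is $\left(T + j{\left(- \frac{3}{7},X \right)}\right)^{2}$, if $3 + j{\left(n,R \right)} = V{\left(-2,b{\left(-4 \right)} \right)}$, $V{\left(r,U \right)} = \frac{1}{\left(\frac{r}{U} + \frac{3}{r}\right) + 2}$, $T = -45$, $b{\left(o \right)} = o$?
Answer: $2209$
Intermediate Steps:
$V{\left(r,U \right)} = \frac{1}{2 + \frac{3}{r} + \frac{r}{U}}$ ($V{\left(r,U \right)} = \frac{1}{\left(\frac{3}{r} + \frac{r}{U}\right) + 2} = \frac{1}{2 + \frac{3}{r} + \frac{r}{U}}$)
$X = -1$ ($X = -5 + 4 = -1$)
$j{\left(n,R \right)} = -2$ ($j{\left(n,R \right)} = -3 - - \frac{8}{\left(-2\right)^{2} + 3 \left(-4\right) + 2 \left(-4\right) \left(-2\right)} = -3 - - \frac{8}{4 - 12 + 16} = -3 - - \frac{8}{8} = -3 - \left(-8\right) \frac{1}{8} = -3 + 1 = -2$)
$\left(T + j{\left(- \frac{3}{7},X \right)}\right)^{2} = \left(-45 - 2\right)^{2} = \left(-47\right)^{2} = 2209$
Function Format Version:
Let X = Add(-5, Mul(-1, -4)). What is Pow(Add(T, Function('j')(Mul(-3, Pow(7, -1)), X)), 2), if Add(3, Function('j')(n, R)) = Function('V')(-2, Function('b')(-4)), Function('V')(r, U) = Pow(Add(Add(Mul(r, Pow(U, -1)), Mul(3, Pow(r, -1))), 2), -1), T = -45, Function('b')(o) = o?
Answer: 2209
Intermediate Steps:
Function('V')(r, U) = Pow(Add(2, Mul(3, Pow(r, -1)), Mul(r, Pow(U, -1))), -1) (Function('V')(r, U) = Pow(Add(Add(Mul(3, Pow(r, -1)), Mul(r, Pow(U, -1))), 2), -1) = Pow(Add(2, Mul(3, Pow(r, -1)), Mul(r, Pow(U, -1))), -1))
X = -1 (X = Add(-5, 4) = -1)
Function('j')(n, R) = -2 (Function('j')(n, R) = Add(-3, Mul(-4, -2, Pow(Add(Pow(-2, 2), Mul(3, -4), Mul(2, -4, -2)), -1))) = Add(-3, Mul(-4, -2, Pow(Add(4, -12, 16), -1))) = Add(-3, Mul(-4, -2, Pow(8, -1))) = Add(-3, Mul(-4, -2, Rational(1, 8))) = Add(-3, 1) = -2)
Pow(Add(T, Function('j')(Mul(-3, Pow(7, -1)), X)), 2) = Pow(Add(-45, -2), 2) = Pow(-47, 2) = 2209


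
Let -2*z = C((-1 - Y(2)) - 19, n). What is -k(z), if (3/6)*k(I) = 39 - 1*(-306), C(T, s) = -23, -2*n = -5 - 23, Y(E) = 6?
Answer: -690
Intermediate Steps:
n = 14 (n = -(-5 - 23)/2 = -1/2*(-28) = 14)
z = 23/2 (z = -1/2*(-23) = 23/2 ≈ 11.500)
k(I) = 690 (k(I) = 2*(39 - 1*(-306)) = 2*(39 + 306) = 2*345 = 690)
-k(z) = -1*690 = -690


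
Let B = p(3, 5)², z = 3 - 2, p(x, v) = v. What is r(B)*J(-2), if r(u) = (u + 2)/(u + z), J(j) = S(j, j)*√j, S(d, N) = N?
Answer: -27*I*√2/13 ≈ -2.9372*I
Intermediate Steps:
z = 1
B = 25 (B = 5² = 25)
J(j) = j^(3/2) (J(j) = j*√j = j^(3/2))
r(u) = (2 + u)/(1 + u) (r(u) = (u + 2)/(u + 1) = (2 + u)/(1 + u))
r(B)*J(-2) = ((2 + 25)/(1 + 25))*(-2)^(3/2) = (27/26)*(-2*I*√2) = ((1/26)*27)*(-2*I*√2) = 27*(-2*I*√2)/26 = -27*I*√2/13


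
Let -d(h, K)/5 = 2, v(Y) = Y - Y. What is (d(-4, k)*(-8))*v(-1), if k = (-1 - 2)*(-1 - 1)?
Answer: 0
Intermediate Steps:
v(Y) = 0
k = 6 (k = -3*(-2) = 6)
d(h, K) = -10 (d(h, K) = -5*2 = -10)
(d(-4, k)*(-8))*v(-1) = -10*(-8)*0 = 80*0 = 0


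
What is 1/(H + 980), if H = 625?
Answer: 1/1605 ≈ 0.00062305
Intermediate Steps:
1/(H + 980) = 1/(625 + 980) = 1/1605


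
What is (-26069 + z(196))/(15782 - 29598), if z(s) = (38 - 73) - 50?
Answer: 13077/6908 ≈ 1.8930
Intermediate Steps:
z(s) = -85 (z(s) = -35 - 50 = -85)
(-26069 + z(196))/(15782 - 29598) = (-26069 - 85)/(15782 - 29598) = -26154/(-13816) = -26154*(-1/13816) = 13077/6908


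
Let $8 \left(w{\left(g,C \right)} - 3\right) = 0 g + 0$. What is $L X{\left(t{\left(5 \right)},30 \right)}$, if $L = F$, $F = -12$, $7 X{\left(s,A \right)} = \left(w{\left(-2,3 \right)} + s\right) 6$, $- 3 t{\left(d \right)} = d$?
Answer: $- \frac{96}{7} \approx -13.714$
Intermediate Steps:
$t{\left(d \right)} = - \frac{d}{3}$
$w{\left(g,C \right)} = 3$ ($w{\left(g,C \right)} = 3 + \frac{0 g + 0}{8} = 3 + \frac{0 + 0}{8} = 3 + \frac{1}{8} \cdot 0 = 3 + 0 = 3$)
$X{\left(s,A \right)} = \frac{18}{7} + \frac{6 s}{7}$ ($X{\left(s,A \right)} = \frac{\left(3 + s\right) 6}{7} = \frac{18 + 6 s}{7} = \frac{18}{7} + \frac{6 s}{7}$)
$L = -12$
$L X{\left(t{\left(5 \right)},30 \right)} = - 12 \left(\frac{18}{7} + \frac{6 \left(\left(- \frac{1}{3}\right) 5\right)}{7}\right) = - 12 \left(\frac{18}{7} + \frac{6}{7} \left(- \frac{5}{3}\right)\right) = - 12 \left(\frac{18}{7} - \frac{10}{7}\right) = \left(-12\right) \frac{8}{7} = - \frac{96}{7}$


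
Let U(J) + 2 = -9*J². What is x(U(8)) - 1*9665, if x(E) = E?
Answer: -10243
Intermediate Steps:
U(J) = -2 - 9*J²
x(U(8)) - 1*9665 = (-2 - 9*8²) - 1*9665 = (-2 - 9*64) - 9665 = (-2 - 576) - 9665 = -578 - 9665 = -10243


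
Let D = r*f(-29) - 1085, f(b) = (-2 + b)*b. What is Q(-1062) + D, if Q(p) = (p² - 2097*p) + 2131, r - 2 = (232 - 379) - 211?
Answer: 3035860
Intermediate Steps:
r = -356 (r = 2 + ((232 - 379) - 211) = 2 + (-147 - 211) = 2 - 358 = -356)
Q(p) = 2131 + p² - 2097*p
f(b) = b*(-2 + b)
D = -321129 (D = -(-10324)*(-2 - 29) - 1085 = -(-10324)*(-31) - 1085 = -356*899 - 1085 = -320044 - 1085 = -321129)
Q(-1062) + D = (2131 + (-1062)² - 2097*(-1062)) - 321129 = (2131 + 1127844 + 2227014) - 321129 = 3356989 - 321129 = 3035860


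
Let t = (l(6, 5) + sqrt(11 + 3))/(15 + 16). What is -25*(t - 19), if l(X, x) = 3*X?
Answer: 14275/31 - 25*sqrt(14)/31 ≈ 457.47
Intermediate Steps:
t = 18/31 + sqrt(14)/31 (t = (3*6 + sqrt(11 + 3))/(15 + 16) = (18 + sqrt(14))/31 = (18 + sqrt(14))*(1/31) = 18/31 + sqrt(14)/31 ≈ 0.70134)
-25*(t - 19) = -25*((18/31 + sqrt(14)/31) - 19) = -25*(-571/31 + sqrt(14)/31) = 14275/31 - 25*sqrt(14)/31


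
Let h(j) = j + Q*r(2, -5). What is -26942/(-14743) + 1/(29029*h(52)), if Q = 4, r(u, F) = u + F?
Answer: 31283987463/17118981880 ≈ 1.8274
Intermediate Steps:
r(u, F) = F + u
h(j) = -12 + j (h(j) = j + 4*(-5 + 2) = j + 4*(-3) = j - 12 = -12 + j)
-26942/(-14743) + 1/(29029*h(52)) = -26942/(-14743) + 1/(29029*(-12 + 52)) = -26942*(-1/14743) + (1/29029)/40 = 26942/14743 + (1/29029)*(1/40) = 26942/14743 + 1/1161160 = 31283987463/17118981880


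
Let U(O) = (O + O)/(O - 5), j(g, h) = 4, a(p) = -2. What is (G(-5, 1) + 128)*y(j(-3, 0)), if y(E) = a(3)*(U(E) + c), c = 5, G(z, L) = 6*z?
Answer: 588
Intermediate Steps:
U(O) = 2*O/(-5 + O) (U(O) = (2*O)/(-5 + O) = 2*O/(-5 + O))
y(E) = -10 - 4*E/(-5 + E) (y(E) = -2*(2*E/(-5 + E) + 5) = -2*(5 + 2*E/(-5 + E)) = -10 - 4*E/(-5 + E))
(G(-5, 1) + 128)*y(j(-3, 0)) = (6*(-5) + 128)*(2*(25 - 7*4)/(-5 + 4)) = (-30 + 128)*(2*(25 - 28)/(-1)) = 98*(2*(-1)*(-3)) = 98*6 = 588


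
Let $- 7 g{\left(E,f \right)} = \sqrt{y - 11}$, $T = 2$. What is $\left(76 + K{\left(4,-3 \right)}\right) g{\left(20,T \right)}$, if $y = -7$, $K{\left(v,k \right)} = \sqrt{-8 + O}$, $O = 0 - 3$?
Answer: $\frac{3 \sqrt{22}}{7} - \frac{228 i \sqrt{2}}{7} \approx 2.0102 - 46.063 i$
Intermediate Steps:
$O = -3$ ($O = 0 - 3 = -3$)
$K{\left(v,k \right)} = i \sqrt{11}$ ($K{\left(v,k \right)} = \sqrt{-8 - 3} = \sqrt{-11} = i \sqrt{11}$)
$g{\left(E,f \right)} = - \frac{3 i \sqrt{2}}{7}$ ($g{\left(E,f \right)} = - \frac{\sqrt{-7 - 11}}{7} = - \frac{\sqrt{-18}}{7} = - \frac{3 i \sqrt{2}}{7}$)
$\left(76 + K{\left(4,-3 \right)}\right) g{\left(20,T \right)} = \left(76 + i \sqrt{11}\right) \left(- \frac{3 i \sqrt{2}}{7}\right) = - \frac{3 i \sqrt{2} \left(76 + i \sqrt{11}\right)}{7}$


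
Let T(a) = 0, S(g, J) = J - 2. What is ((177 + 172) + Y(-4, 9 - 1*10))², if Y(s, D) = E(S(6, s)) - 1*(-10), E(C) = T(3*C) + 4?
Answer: 131769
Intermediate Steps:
S(g, J) = -2 + J
E(C) = 4 (E(C) = 0 + 4 = 4)
Y(s, D) = 14 (Y(s, D) = 4 - 1*(-10) = 4 + 10 = 14)
((177 + 172) + Y(-4, 9 - 1*10))² = ((177 + 172) + 14)² = (349 + 14)² = 363² = 131769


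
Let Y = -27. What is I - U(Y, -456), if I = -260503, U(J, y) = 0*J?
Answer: -260503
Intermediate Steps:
U(J, y) = 0
I - U(Y, -456) = -260503 - 1*0 = -260503 + 0 = -260503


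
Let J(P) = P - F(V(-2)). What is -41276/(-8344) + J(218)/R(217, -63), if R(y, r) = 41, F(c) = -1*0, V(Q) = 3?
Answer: 877827/85526 ≈ 10.264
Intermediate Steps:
F(c) = 0
J(P) = P (J(P) = P - 1*0 = P + 0 = P)
-41276/(-8344) + J(218)/R(217, -63) = -41276/(-8344) + 218/41 = -41276*(-1/8344) + 218*(1/41) = 10319/2086 + 218/41 = 877827/85526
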